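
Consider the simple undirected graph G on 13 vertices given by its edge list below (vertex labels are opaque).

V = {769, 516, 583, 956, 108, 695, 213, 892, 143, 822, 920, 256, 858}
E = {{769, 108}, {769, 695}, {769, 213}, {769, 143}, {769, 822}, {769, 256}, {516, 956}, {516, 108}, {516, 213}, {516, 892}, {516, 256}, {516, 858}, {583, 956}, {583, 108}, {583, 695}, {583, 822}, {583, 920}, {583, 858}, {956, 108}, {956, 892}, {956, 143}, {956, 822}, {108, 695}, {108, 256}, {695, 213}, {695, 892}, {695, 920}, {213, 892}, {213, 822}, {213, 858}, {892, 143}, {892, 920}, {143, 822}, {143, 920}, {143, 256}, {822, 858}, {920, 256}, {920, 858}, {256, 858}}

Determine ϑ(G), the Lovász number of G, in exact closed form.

sqrt(13)

N(956) = {516, 583, 108, 892, 143, 822}, |N(956)| = 6.
deg(769) = 6; N(769) = {108, 695, 213, 143, 822, 256}.
N(695) = {769, 583, 108, 213, 892, 920}, |N(695)| = 6.
deg(920) = 6; N(920) = {583, 695, 892, 143, 256, 858}.
13-vertex 6-regular graph: SR(13,6,2,3) — a Paley graph.
A has 3 distinct eigenvalues ≈ [6.0, 1.303, -2.303].
With N=13: ϑ(G) = 13·(-(-sqrt(13)/2 - 1/2))/(6−(-sqrt(13)/2 - 1/2)) = sqrt(13).
Numerically 3.60555128.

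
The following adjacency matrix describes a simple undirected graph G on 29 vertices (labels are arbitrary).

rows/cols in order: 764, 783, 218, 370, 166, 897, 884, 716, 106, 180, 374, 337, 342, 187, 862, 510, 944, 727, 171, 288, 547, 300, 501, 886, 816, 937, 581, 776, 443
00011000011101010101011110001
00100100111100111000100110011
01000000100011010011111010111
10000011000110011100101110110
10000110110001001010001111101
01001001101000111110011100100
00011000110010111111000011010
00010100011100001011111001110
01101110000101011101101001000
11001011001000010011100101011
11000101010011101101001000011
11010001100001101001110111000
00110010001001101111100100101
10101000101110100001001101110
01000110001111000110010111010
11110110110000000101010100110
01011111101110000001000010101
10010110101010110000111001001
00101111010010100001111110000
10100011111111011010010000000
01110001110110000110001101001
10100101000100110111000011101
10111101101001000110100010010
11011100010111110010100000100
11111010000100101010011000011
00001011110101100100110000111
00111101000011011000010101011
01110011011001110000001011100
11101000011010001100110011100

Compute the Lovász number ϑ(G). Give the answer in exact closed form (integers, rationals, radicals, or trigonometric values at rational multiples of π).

sqrt(29)

deg(884) = 14; N(884) = {370, 166, 106, 180, 342, 862, 510, 944, 727, 171, 288, 816, 937, 776}.
N(443) = {764, 783, 218, 166, 180, 374, 342, 944, 727, 547, 300, 816, 937, 581}, |N(443)| = 14.
Vertex 180 has 14 neighbors: 764, 783, 166, 884, 716, 374, 510, 171, 288, 547, 886, 937, 776, 443.
N(337) = {764, 783, 370, 716, 106, 187, 862, 944, 288, 547, 300, 886, 816, 937}, |N(337)| = 14.
14-regular, N=29; strongly regular (29,14,6,7).
Distinct eigenvalues (to 3 d.p.): [14.0, 2.193, -3.193].
ϑ = −N·λ_min/(λ_max−λ_min) = −29·(-sqrt(29)/2 - 1/2)/(14−(-sqrt(29)/2 - 1/2)) = sqrt(29).
Numerically 5.38516.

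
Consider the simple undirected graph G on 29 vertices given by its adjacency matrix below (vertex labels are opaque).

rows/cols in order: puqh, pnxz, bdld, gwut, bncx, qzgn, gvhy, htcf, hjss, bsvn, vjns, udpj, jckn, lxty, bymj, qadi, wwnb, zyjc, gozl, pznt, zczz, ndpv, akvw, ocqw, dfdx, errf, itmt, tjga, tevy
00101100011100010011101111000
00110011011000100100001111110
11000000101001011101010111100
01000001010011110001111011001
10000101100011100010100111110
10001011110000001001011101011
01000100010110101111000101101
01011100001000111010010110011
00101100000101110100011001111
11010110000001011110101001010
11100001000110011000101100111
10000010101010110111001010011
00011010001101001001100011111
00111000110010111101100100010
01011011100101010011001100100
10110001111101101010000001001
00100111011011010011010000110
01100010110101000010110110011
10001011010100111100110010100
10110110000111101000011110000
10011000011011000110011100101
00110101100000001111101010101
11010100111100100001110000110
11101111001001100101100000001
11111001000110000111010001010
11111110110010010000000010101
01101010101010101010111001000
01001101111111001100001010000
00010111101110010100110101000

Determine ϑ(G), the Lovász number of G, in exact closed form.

sqrt(29)

deg(udpj) = 14; N(udpj) = {puqh, gvhy, hjss, vjns, jckn, bymj, qadi, zyjc, gozl, pznt, akvw, dfdx, tjga, tevy}.
N(hjss) = {bdld, bncx, qzgn, udpj, lxty, bymj, qadi, zyjc, ndpv, akvw, errf, itmt, tjga, tevy}, |N(hjss)| = 14.
Vertex ocqw has 14 neighbors: puqh, pnxz, bdld, bncx, qzgn, gvhy, htcf, vjns, lxty, bymj, zyjc, pznt, zczz, tevy.
deg(qadi) = 14; N(qadi) = {puqh, bdld, gwut, htcf, hjss, bsvn, vjns, udpj, lxty, bymj, wwnb, gozl, errf, tevy}.
14-regular, N=29; SR(29,14,6,7) — a Paley graph.
spec(A) ≈ [14.0, 2.193, -3.193] (distinct, 3 d.p.).
Lovász: ϑ = −29(-sqrt(29)/2 - 1/2)/(14+-(-sqrt(29)/2 - 1/2)) = sqrt(29).
= 5.3851648… (decimal).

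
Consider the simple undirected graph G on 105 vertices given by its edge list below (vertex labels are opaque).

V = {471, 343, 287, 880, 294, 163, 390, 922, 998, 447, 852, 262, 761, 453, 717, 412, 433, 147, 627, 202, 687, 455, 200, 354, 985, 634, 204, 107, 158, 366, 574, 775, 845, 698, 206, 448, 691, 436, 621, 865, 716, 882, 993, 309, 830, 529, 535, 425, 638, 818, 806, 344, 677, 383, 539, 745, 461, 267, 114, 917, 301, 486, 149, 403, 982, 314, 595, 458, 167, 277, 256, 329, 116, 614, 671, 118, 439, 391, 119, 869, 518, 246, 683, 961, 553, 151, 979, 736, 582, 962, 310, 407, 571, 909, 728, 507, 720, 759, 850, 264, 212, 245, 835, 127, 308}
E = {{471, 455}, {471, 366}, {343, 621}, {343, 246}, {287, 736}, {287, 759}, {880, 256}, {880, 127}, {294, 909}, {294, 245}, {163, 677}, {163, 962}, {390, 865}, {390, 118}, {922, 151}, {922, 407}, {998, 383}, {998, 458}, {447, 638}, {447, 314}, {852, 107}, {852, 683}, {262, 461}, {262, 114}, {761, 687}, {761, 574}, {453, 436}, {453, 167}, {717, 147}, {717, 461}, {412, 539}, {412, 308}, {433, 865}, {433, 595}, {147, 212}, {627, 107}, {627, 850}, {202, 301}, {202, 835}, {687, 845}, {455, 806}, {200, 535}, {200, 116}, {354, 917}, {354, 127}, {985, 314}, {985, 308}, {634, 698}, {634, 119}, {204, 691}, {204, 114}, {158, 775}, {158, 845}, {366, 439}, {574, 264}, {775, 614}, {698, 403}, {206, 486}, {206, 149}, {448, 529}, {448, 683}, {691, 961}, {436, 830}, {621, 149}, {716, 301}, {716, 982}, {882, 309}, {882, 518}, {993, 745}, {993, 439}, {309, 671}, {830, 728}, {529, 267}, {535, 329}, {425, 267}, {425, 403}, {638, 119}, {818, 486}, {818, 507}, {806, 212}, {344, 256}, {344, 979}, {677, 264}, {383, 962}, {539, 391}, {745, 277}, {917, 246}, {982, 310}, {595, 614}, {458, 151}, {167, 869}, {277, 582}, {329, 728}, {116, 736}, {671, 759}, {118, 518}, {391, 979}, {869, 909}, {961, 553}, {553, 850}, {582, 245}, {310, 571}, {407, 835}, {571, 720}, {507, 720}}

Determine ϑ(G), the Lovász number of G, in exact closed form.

N(158) = {775, 845}, |N(158)| = 2.
deg(151) = 2; N(151) = {922, 458}.
N(439) = {366, 993}, |N(439)| = 2.
Vertex 582 has 2 neighbors: 277, 245.
G on 105 vertices is 2-regular; a single 105-cycle (edge-transitive).
spec(A) ≈ [2.0, 1.99642, 1.985694, 1.967859, 1.94298, 1.911146, 1.87247, 1.827091, 1.775172, 1.716898, 1.652478, 1.582142, 1.506143, 1.424752, 1.338261, 1.24698, 1.151234, 1.051368, 0.947737, 0.840714, 0.730682, 0.618034, 0.503174, 0.386512, 0.268467, 0.14946, 0.029919, -0.08973, -0.209057, -0.327636, -0.445042, -0.560855, -0.67466, -0.78605, -0.894626, -1.0, -1.101794, -1.199644, -1.293199, -1.382125, -1.466104, -1.544834, -1.618034, -1.685442, -1.746816, -1.801938, -1.850609, -1.892655, -1.927926, -1.956295, -1.977662, -1.991949, -1.999105] (distinct, 6 d.p.).
ϑ = −N·λ_min/(λ_max−λ_min) = −105·(-2*cos(pi/105))/(2−(-2*cos(pi/105))) = 105*cos(pi/105)/(cos(pi/105) + 1).
Numerically 52.488249.
Lovász sandwich 52 ≤ 105*cos(pi/105)/(cos(pi/105) + 1) ≤ 53: both strict.

105*cos(pi/105)/(cos(pi/105) + 1)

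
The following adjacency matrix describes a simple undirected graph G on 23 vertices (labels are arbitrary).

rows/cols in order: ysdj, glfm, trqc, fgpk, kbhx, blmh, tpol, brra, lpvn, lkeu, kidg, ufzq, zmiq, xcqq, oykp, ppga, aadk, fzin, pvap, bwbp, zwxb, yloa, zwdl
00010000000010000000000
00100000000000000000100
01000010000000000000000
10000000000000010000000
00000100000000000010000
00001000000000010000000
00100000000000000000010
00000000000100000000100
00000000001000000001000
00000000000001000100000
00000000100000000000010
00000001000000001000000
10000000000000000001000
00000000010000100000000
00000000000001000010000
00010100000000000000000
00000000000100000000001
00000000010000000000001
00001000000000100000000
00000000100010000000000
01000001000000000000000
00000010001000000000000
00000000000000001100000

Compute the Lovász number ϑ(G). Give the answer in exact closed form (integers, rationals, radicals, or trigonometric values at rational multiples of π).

N(zwdl) = {aadk, fzin}, |N(zwdl)| = 2.
N(brra) = {ufzq, zwxb}, |N(brra)| = 2.
deg(ppga) = 2; N(ppga) = {fgpk, blmh}.
N(kidg) = {lpvn, yloa}, |N(kidg)| = 2.
Every vertex has degree 2 (N=23); connected 2-regular on 23 ⇒ C_{23}.
The 12 distinct eigenvalues: [2.0, 1.925835, 1.708839, 1.365106, 0.92013, 0.406912, -0.136485, -0.669759, -1.153361, -1.551423, -1.834423, -1.981372].
Lovász (edge-transitive): ϑ = −23·(-2*cos(pi/23))/((2)−(-2*cos(pi/23))) = 23*cos(pi/23)/(cos(pi/23) + 1).
= 11.4461936… (decimal).
Check 11 ≤ 23*cos(pi/23)/(cos(pi/23) + 1) ≤ 12: both strict.

23*cos(pi/23)/(cos(pi/23) + 1)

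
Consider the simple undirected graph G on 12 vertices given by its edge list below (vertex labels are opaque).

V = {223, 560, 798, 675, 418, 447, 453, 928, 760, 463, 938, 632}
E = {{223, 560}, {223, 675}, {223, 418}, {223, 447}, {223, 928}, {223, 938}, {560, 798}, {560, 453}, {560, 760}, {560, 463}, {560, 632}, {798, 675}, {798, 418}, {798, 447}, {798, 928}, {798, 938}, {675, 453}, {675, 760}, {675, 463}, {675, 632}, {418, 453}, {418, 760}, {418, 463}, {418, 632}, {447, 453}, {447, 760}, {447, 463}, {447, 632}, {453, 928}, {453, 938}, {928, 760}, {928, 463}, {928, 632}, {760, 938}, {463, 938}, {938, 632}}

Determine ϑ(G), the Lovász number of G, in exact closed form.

6

deg(447) = 6; N(447) = {223, 798, 453, 760, 463, 632}.
N(928) = {223, 798, 453, 760, 463, 632}, |N(928)| = 6.
Vertex 560 has 6 neighbors: 223, 798, 453, 760, 463, 632.
deg(453) = 6; N(453) = {560, 675, 418, 447, 928, 938}.
2 parts of sizes [6, 6]; α(G) = 6 = ϑ (perfect).
≈ 6.00000 (to 5 d.p.).
α=6, χ(Ḡ)=6; ϑ=6 lies between (collapsed).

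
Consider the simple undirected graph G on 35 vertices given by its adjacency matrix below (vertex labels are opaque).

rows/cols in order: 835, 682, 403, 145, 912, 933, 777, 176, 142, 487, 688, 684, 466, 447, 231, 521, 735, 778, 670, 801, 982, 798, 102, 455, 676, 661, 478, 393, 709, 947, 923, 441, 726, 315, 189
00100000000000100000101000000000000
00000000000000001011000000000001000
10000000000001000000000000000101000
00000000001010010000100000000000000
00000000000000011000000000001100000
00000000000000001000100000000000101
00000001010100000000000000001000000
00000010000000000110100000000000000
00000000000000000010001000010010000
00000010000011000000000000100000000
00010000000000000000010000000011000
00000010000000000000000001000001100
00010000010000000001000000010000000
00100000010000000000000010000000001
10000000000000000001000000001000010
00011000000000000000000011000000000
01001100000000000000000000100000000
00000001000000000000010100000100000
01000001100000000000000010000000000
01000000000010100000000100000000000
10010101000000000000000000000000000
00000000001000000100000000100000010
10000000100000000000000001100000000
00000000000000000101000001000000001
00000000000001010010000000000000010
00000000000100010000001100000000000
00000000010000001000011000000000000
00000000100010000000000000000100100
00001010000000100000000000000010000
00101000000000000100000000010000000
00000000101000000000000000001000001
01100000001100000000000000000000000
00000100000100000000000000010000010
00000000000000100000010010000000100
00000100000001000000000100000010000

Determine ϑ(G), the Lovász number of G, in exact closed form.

15

Vertex 145 has 4 neighbors: 688, 466, 521, 982.
Vertex 661 has 4 neighbors: 684, 521, 102, 455.
deg(982) = 4; N(982) = {835, 145, 933, 176}.
deg(912) = 4; N(912) = {521, 735, 709, 947}.
Every vertex has degree 4 (N=35); Kneser-type, 3-subsets of [7].
spec(A) ≈ [4.0, 2.0, -1.0, -3.0] (distinct, 5 d.p.).
−35·(-3) / ((4)−(-3)) = 15 = ϑ(G).
Numerically 15.000000.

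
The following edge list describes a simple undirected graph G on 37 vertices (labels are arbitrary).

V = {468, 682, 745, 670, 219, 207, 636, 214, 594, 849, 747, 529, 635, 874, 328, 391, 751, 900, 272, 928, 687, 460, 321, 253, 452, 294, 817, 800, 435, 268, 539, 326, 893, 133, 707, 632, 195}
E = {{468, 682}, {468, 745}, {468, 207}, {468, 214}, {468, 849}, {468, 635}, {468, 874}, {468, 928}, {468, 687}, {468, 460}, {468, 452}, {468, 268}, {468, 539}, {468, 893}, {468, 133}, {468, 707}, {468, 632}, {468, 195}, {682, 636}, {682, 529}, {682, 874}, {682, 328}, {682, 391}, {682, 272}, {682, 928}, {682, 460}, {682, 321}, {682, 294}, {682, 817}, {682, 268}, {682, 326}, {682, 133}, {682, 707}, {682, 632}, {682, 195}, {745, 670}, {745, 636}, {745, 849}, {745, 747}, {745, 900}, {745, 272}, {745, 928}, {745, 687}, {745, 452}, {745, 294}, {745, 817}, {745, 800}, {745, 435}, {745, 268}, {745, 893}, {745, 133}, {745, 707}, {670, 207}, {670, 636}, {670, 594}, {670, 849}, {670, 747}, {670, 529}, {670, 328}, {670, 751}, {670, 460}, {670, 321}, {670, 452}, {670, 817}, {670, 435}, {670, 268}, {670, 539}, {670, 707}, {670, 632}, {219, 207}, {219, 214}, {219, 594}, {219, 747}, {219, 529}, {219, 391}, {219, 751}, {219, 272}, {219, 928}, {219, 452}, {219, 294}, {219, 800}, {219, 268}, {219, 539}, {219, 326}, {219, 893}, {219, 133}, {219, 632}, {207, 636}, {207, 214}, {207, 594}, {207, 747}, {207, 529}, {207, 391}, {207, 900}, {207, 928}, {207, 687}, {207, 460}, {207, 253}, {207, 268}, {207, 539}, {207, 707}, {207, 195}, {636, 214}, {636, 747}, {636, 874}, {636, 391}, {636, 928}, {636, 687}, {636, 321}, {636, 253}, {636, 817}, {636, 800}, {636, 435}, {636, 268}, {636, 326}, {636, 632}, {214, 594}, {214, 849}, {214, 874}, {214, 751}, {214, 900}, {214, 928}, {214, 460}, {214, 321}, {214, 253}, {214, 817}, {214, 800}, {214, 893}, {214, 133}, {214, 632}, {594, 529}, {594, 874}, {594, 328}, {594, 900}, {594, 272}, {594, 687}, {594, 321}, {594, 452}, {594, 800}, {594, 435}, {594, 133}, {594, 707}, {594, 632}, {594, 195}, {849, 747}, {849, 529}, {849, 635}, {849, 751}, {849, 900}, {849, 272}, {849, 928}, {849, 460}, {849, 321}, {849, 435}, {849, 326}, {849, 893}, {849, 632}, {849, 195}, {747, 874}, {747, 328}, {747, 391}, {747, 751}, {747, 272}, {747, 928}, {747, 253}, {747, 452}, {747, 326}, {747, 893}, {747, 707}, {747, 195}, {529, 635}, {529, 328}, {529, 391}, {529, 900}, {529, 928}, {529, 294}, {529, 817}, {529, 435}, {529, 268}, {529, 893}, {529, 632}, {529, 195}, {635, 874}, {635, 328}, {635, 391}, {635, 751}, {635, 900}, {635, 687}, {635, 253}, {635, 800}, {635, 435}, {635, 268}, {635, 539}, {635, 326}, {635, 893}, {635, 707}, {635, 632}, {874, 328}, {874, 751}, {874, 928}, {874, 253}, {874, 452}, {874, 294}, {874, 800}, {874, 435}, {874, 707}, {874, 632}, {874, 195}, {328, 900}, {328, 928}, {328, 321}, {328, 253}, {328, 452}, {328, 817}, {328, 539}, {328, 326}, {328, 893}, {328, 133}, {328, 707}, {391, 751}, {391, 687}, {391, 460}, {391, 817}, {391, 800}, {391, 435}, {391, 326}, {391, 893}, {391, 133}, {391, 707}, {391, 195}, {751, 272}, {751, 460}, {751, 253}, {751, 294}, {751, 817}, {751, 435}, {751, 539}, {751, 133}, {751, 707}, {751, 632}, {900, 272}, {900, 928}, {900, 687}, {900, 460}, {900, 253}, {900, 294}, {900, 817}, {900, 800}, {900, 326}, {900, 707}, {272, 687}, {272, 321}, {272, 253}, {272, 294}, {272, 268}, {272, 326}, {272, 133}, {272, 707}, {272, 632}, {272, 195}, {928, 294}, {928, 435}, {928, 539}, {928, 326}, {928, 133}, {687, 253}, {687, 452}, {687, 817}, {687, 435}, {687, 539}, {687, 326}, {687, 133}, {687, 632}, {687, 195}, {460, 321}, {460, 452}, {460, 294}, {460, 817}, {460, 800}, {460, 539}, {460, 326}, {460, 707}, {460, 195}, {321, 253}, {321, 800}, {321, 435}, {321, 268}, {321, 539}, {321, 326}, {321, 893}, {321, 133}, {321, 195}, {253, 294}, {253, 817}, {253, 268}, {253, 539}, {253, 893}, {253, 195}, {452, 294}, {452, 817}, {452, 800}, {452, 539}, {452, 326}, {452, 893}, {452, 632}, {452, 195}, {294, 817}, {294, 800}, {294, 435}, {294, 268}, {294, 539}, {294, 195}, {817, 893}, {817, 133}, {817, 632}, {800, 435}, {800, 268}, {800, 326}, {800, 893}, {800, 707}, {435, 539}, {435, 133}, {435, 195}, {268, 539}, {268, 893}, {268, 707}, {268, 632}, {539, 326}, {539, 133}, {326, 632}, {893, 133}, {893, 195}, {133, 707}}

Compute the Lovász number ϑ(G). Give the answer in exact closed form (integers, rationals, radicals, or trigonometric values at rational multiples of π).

deg(268) = 18; N(268) = {468, 682, 745, 670, 219, 207, 636, 529, 635, 272, 321, 253, 294, 800, 539, 893, 707, 632}.
N(635) = {468, 849, 529, 874, 328, 391, 751, 900, 687, 253, 800, 435, 268, 539, 326, 893, 707, 632}, |N(635)| = 18.
deg(800) = 18; N(800) = {745, 219, 636, 214, 594, 635, 874, 391, 900, 460, 321, 452, 294, 435, 268, 326, 893, 707}.
deg(219) = 18; N(219) = {207, 214, 594, 747, 529, 391, 751, 272, 928, 452, 294, 800, 268, 539, 326, 893, 133, 632}.
18-regular, N=37; Paley(37): SR with (k,λ,μ)=(18,8,9).
Distinct eigenvalues (to 5 d.p.): [18.0, 2.54138, -3.54138].
Lovász: ϑ = −37(-sqrt(37)/2 - 1/2)/(18+-(-sqrt(37)/2 - 1/2)) = sqrt(37).
Numerically 6.08276.

sqrt(37)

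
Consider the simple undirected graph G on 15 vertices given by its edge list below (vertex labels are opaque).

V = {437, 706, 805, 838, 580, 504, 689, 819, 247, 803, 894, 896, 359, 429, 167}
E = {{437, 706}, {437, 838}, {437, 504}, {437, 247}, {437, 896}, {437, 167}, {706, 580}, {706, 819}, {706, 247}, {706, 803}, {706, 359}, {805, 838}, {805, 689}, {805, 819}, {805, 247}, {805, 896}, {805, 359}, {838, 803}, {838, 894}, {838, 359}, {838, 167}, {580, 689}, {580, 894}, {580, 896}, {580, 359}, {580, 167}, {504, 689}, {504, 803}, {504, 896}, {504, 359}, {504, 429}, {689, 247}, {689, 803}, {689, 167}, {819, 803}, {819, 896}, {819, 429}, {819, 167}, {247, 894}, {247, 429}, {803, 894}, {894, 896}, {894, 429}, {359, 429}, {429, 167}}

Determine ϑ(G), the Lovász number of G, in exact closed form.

N(359) = {706, 805, 838, 580, 504, 429}, |N(359)| = 6.
deg(838) = 6; N(838) = {437, 805, 803, 894, 359, 167}.
deg(819) = 6; N(819) = {706, 805, 803, 896, 429, 167}.
N(429) = {504, 819, 247, 894, 359, 167}, |N(429)| = 6.
15-vertex 6-regular graph: Kneser-type, 2-subsets of [6].
Distinct eigenvalues (to 5 d.p.): [6.0, 1.0, -3.0].
Lovász (edge-transitive): ϑ = −15·(-3)/((6)−(-3)) = 5.
= 5.00000… (decimal).

5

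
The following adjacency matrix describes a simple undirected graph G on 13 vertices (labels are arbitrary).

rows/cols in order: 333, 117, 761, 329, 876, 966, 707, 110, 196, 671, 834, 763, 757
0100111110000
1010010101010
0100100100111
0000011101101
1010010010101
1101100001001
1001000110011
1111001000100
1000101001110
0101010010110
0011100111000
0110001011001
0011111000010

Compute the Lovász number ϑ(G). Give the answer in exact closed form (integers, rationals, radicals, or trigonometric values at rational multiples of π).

Vertex 763 has 6 neighbors: 117, 761, 707, 196, 671, 757.
Vertex 196 has 6 neighbors: 333, 876, 707, 671, 834, 763.
N(329) = {966, 707, 110, 671, 834, 757}, |N(329)| = 6.
Vertex 707 has 6 neighbors: 333, 329, 110, 196, 763, 757.
Every vertex has degree 6 (N=13); SR(13,6,2,3) — a Paley graph.
The 3 distinct eigenvalues: [6.0, 1.302776, -2.302776].
λ_max=6, λ_min=-sqrt(13)/2 - 1/2; ϑ = −13·λ_min/(λ_max−λ_min) = sqrt(13).
≈ 3.60555128 (to 8 d.p.).

sqrt(13)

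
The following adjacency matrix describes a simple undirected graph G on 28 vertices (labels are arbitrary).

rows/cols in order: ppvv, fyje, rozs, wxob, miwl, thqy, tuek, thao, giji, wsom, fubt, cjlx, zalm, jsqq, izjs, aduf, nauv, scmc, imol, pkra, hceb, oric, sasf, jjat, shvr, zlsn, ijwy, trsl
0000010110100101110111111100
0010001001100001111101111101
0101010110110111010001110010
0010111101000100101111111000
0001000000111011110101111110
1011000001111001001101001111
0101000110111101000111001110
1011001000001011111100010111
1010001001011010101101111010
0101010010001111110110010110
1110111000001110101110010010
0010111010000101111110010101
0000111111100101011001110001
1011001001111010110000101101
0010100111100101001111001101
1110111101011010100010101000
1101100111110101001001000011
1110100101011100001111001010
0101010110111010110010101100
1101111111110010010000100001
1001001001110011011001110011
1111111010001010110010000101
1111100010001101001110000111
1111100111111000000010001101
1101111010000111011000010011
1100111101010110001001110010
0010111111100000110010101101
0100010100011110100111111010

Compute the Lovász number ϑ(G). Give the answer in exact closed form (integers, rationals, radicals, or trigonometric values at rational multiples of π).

7

deg(wxob) = 15; N(wxob) = {rozs, miwl, thqy, tuek, thao, wsom, jsqq, nauv, imol, pkra, hceb, oric, sasf, jjat, shvr}.
Vertex imol has 15 neighbors: fyje, wxob, thqy, thao, giji, fubt, cjlx, zalm, izjs, nauv, scmc, hceb, sasf, shvr, zlsn.
Vertex jjat has 15 neighbors: ppvv, fyje, rozs, wxob, miwl, thao, giji, wsom, fubt, cjlx, zalm, hceb, shvr, zlsn, trsl.
deg(cjlx) = 15; N(cjlx) = {rozs, miwl, thqy, tuek, giji, jsqq, aduf, nauv, scmc, imol, pkra, hceb, jjat, zlsn, trsl}.
15-regular, N=28; Kneser-type, 2-subsets of [8].
Distinct eigenvalues (to 5 d.p.): [15.0, 1.0, -5.0].
Lovász: ϑ = −28(-5)/(15+-1*(-5)) = 7.
Numerically 7.0000.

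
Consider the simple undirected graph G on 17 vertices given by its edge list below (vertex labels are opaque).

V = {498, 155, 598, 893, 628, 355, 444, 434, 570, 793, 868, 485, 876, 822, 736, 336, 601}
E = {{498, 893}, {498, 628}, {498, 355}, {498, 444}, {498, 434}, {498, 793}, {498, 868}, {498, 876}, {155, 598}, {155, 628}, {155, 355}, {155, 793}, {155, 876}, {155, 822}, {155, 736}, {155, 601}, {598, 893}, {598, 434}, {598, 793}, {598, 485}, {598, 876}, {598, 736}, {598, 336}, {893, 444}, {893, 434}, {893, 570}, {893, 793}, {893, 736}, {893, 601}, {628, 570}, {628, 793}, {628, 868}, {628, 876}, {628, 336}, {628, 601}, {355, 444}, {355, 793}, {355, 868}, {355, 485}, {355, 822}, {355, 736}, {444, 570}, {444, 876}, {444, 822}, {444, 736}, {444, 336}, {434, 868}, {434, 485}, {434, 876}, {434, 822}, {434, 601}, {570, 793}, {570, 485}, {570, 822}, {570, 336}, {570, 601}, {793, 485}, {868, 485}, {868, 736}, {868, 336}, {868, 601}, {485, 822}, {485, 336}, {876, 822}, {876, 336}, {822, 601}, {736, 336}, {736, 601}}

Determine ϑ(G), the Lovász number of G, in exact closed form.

deg(498) = 8; N(498) = {893, 628, 355, 444, 434, 793, 868, 876}.
deg(336) = 8; N(336) = {598, 628, 444, 570, 868, 485, 876, 736}.
deg(355) = 8; N(355) = {498, 155, 444, 793, 868, 485, 822, 736}.
deg(876) = 8; N(876) = {498, 155, 598, 628, 444, 434, 822, 336}.
G on 17 vertices is 8-regular; strongly regular (17,8,3,4).
The 3 distinct eigenvalues: [8.0, 1.56155, -2.56155].
Lovász: ϑ = −17(-sqrt(17)/2 - 1/2)/(8+-(-sqrt(17)/2 - 1/2)) = sqrt(17).
Numerically 4.123105626.

sqrt(17)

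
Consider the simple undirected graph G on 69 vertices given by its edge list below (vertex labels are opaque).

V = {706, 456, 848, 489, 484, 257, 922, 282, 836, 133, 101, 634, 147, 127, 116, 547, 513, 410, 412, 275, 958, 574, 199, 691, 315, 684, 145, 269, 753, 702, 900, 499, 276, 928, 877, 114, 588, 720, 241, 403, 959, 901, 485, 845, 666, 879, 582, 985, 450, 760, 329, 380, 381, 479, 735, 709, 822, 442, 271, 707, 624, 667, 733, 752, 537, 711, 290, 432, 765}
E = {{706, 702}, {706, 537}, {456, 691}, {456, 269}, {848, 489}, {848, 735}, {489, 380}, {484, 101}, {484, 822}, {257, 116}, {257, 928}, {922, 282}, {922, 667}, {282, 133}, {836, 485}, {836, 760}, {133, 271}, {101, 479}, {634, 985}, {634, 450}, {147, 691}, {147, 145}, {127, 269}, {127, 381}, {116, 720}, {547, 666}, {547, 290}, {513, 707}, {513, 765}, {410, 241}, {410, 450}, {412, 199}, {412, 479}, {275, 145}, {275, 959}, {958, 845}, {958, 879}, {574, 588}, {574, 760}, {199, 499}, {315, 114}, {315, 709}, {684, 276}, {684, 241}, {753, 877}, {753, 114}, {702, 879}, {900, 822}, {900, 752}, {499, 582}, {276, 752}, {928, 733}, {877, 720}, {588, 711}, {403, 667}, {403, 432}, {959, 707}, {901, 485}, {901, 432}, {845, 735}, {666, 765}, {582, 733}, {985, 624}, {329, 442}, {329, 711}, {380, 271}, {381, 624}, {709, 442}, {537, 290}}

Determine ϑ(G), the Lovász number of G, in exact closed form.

deg(765) = 2; N(765) = {513, 666}.
deg(403) = 2; N(403) = {667, 432}.
Vertex 752 has 2 neighbors: 900, 276.
N(269) = {456, 127}, |N(269)| = 2.
G on 69 vertices is 2-regular; this is C_{69}, the 69-cycle.
A has 35 distinct eigenvalues ≈ [2.0, 1.991714, 1.966923, 1.925835, 1.868788, 1.796255, 1.708839, 1.607262, 1.492367, 1.365106, 1.226534, 1.077797, 0.92013, 0.754838, 0.583292, 0.406912, 0.22716, 0.045526, -0.136485, -0.317365, -0.495616, -0.669759, -0.838353, -1.0, -1.153361, -1.297164, -1.430219, -1.551423, -1.659771, -1.754365, -1.834423, -1.899279, -1.948398, -1.981372, -1.997927].
−69·(-2*cos(pi/69)) / ((2)−(-2*cos(pi/69))) = 69*cos(pi/69)/(cos(pi/69) + 1) = ϑ(G).
= 34.4821… (decimal).
Sandwich: α(G)=34 ≤ ϑ(G)=69*cos(pi/69)/(cos(pi/69) + 1) ≤ χ(Ḡ)=35 (both strict).

69*cos(pi/69)/(cos(pi/69) + 1)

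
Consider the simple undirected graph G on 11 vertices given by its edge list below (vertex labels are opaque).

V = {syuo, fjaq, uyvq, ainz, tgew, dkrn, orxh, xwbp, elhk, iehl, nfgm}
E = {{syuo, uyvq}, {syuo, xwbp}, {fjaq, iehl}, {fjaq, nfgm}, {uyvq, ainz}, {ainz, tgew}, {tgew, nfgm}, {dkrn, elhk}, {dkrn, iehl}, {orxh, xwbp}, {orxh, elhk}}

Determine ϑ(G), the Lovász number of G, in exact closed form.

11*cos(pi/11)/(cos(pi/11) + 1)

N(uyvq) = {syuo, ainz}, |N(uyvq)| = 2.
Vertex orxh has 2 neighbors: xwbp, elhk.
deg(fjaq) = 2; N(fjaq) = {iehl, nfgm}.
deg(dkrn) = 2; N(dkrn) = {elhk, iehl}.
2-regular, N=11; connected 2-regular on 11 ⇒ C_{11}.
spec(A) ≈ [2.0, 1.6825, 0.8308, -0.2846, -1.3097, -1.919] (distinct, 4 d.p.).
Lovász (edge-transitive): ϑ = −11·(-2*cos(pi/11))/((2)−(-2*cos(pi/11))) = 11*cos(pi/11)/(cos(pi/11) + 1).
Numerically 5.3863.
Lovász sandwich 5 ≤ 11*cos(pi/11)/(cos(pi/11) + 1) ≤ 6: both strict.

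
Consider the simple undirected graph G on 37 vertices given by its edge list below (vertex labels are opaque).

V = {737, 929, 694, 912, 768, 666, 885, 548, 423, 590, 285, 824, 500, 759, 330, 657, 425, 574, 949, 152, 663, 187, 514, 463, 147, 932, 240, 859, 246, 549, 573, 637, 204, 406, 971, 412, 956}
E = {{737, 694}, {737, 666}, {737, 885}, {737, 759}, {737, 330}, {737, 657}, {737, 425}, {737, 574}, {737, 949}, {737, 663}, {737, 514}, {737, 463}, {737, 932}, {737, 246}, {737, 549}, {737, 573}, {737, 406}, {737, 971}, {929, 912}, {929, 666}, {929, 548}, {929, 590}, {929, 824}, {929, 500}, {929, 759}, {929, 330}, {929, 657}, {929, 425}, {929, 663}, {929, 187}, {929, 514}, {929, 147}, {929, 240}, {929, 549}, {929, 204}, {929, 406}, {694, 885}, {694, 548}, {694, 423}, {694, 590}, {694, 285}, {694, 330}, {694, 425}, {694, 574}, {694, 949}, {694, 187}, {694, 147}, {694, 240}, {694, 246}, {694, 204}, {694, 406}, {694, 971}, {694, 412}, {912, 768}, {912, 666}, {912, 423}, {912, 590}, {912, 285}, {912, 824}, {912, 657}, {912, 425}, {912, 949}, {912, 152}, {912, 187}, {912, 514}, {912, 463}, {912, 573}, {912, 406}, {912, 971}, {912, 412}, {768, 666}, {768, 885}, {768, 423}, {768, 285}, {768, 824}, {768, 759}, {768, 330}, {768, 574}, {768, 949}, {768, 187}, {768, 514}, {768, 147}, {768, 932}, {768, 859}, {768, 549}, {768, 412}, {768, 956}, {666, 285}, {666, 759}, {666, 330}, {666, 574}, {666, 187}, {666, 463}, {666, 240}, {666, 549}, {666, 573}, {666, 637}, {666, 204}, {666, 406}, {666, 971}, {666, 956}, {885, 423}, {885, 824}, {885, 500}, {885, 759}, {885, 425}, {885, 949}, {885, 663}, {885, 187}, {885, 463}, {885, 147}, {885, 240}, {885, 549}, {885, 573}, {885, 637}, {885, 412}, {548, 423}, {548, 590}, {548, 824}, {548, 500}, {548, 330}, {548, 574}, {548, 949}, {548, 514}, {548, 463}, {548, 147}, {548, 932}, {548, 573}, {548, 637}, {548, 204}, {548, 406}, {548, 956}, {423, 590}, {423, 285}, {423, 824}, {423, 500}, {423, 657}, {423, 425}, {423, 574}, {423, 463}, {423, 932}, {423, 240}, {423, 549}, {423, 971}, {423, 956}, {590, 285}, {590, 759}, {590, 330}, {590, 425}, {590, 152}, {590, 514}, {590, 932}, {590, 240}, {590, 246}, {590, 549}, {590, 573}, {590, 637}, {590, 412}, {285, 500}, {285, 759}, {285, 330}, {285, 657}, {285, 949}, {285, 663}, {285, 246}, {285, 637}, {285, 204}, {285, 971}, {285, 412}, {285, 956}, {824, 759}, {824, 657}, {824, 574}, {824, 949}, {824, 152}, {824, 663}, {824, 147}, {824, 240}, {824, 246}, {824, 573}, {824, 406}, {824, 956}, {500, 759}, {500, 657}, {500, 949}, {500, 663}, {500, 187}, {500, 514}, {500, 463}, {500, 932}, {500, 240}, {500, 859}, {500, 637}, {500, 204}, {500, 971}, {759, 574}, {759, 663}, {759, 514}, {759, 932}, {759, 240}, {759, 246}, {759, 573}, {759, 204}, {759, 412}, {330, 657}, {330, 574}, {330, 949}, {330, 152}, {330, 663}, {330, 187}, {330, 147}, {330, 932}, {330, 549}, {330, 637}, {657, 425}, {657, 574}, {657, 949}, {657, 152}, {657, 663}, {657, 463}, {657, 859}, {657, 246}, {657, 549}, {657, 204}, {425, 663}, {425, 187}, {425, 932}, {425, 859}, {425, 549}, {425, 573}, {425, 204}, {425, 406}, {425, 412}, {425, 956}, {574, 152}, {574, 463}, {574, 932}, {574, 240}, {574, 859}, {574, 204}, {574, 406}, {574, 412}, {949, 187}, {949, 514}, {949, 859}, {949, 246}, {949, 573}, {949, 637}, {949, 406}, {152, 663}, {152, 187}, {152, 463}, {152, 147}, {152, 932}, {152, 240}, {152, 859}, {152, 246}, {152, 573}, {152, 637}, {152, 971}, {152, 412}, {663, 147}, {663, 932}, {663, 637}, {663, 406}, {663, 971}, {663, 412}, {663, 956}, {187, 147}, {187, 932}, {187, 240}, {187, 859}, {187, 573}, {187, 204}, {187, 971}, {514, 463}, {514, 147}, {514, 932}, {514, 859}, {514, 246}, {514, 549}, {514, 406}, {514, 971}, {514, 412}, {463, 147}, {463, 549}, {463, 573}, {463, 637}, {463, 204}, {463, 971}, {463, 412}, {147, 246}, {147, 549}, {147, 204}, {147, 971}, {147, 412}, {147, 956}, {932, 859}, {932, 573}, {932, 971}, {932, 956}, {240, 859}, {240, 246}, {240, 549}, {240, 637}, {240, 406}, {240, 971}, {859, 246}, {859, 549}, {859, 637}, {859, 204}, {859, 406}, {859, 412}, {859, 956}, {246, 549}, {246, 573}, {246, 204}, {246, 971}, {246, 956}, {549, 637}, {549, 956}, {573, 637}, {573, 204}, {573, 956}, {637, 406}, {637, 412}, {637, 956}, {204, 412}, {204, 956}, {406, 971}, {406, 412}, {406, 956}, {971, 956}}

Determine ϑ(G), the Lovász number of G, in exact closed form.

sqrt(37)

Vertex 663 has 18 neighbors: 737, 929, 885, 285, 824, 500, 759, 330, 657, 425, 152, 147, 932, 637, 406, 971, 412, 956.
Vertex 590 has 18 neighbors: 929, 694, 912, 548, 423, 285, 759, 330, 425, 152, 514, 932, 240, 246, 549, 573, 637, 412.
Vertex 423 has 18 neighbors: 694, 912, 768, 885, 548, 590, 285, 824, 500, 657, 425, 574, 463, 932, 240, 549, 971, 956.
N(637) = {666, 885, 548, 590, 285, 500, 330, 949, 152, 663, 463, 240, 859, 549, 573, 406, 412, 956}, |N(637)| = 18.
deg(v) = 18 for all v (|V|=37); strongly regular (37,18,8,9).
Distinct eigenvalues (to 4 d.p.): [18.0, 2.5414, -3.5414].
λ_max=18, λ_min=-sqrt(37)/2 - 1/2; ϑ = −37·λ_min/(λ_max−λ_min) = sqrt(37).
≈ 6.08276 (to 5 d.p.).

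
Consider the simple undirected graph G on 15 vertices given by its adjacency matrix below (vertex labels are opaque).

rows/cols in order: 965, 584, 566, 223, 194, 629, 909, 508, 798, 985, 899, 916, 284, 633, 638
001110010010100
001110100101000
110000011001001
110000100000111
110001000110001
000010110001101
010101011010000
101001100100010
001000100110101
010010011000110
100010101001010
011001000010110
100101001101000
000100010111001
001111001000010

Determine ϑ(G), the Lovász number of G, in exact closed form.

Vertex 508 has 6 neighbors: 965, 566, 629, 909, 985, 633.
Vertex 629 has 6 neighbors: 194, 909, 508, 916, 284, 638.
N(284) = {965, 223, 629, 798, 985, 916}, |N(284)| = 6.
N(638) = {566, 223, 194, 629, 798, 633}, |N(638)| = 6.
15-vertex 6-regular graph: Kneser-type, 2-subsets of [6].
A has 3 distinct eigenvalues ≈ [6.0, 1.0, -3.0].
ϑ = −N·λ_min/(λ_max−λ_min) = −15·(-3)/(6−(-3)) = 5.
Numerically 5.000000.

5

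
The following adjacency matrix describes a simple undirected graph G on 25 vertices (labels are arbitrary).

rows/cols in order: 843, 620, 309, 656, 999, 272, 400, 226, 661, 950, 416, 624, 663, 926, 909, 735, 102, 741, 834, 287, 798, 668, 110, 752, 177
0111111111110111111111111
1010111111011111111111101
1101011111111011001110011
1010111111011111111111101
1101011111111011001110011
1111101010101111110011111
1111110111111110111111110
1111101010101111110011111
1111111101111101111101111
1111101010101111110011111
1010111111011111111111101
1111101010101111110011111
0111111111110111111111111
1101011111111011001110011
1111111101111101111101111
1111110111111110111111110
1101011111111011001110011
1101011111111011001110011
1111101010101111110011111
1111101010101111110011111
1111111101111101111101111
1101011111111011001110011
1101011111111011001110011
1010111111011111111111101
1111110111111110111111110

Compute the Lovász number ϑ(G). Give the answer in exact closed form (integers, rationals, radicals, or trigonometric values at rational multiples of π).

7

N(926) = {843, 620, 656, 272, 400, 226, 661, 950, 416, 624, 663, 909, 735, 834, 287, 798, 752, 177}, |N(926)| = 18.
deg(798) = 22; N(798) = {843, 620, 309, 656, 999, 272, 400, 226, 950, 416, 624, 663, 926, 735, 102, 741, 834, 287, 668, 110, 752, 177}.
N(177) = {843, 620, 309, 656, 999, 272, 226, 661, 950, 416, 624, 663, 926, 909, 102, 741, 834, 287, 798, 668, 110, 752}, |N(177)| = 22.
N(309) = {843, 620, 656, 272, 400, 226, 661, 950, 416, 624, 663, 909, 735, 834, 287, 798, 752, 177}, |N(309)| = 18.
Complete 6-partite, parts [7, 6, 4, 3, 3, 2]: perfect, ϑ = α = 7.
ϑ(G) ≈ 7.0000000.
Sandwich: α(G)=7 ≤ ϑ(G)=7 ≤ χ(Ḡ)=7 (collapsed).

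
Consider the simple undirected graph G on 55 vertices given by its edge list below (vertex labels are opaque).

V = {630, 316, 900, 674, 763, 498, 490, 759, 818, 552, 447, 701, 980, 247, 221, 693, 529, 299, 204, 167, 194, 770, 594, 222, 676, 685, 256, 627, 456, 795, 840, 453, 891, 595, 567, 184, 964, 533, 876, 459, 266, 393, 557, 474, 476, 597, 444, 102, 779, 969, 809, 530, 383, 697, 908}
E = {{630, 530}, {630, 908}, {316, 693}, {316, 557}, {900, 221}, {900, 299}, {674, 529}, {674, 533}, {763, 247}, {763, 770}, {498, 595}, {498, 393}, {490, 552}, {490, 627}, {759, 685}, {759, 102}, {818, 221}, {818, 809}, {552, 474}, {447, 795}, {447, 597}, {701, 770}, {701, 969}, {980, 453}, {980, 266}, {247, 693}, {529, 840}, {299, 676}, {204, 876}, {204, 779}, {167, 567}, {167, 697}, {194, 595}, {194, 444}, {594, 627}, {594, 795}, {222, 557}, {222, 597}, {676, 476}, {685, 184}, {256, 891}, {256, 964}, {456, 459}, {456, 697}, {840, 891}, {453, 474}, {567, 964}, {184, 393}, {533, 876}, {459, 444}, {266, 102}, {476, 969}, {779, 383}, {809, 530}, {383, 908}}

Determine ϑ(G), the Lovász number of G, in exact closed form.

deg(964) = 2; N(964) = {256, 567}.
Vertex 597 has 2 neighbors: 447, 222.
Vertex 759 has 2 neighbors: 685, 102.
N(316) = {693, 557}, |N(316)| = 2.
2-regular, N=55; connected 2-regular on 55 ⇒ C_{55}.
A has 28 distinct eigenvalues ≈ [2.0, 1.987, 1.948, 1.884, 1.795, 1.683, 1.548, 1.394, 1.221, 1.033, 0.831, 0.618, 0.397, 0.171, -0.057, -0.285, -0.508, -0.726, -0.933, -1.129, -1.31, -1.473, -1.618, -1.741, -1.842, -1.919, -1.971, -1.997].
With N=55: ϑ(G) = 55·(-(-1)*2*cos(pi/55))/(2−(-2*cos(pi/55))) = 55*cos(pi/55)/(cos(pi/55) + 1).
ϑ(G) ≈ 27.47756.
Check 27 ≤ 55*cos(pi/55)/(cos(pi/55) + 1) ≤ 28: both strict.

55*cos(pi/55)/(cos(pi/55) + 1)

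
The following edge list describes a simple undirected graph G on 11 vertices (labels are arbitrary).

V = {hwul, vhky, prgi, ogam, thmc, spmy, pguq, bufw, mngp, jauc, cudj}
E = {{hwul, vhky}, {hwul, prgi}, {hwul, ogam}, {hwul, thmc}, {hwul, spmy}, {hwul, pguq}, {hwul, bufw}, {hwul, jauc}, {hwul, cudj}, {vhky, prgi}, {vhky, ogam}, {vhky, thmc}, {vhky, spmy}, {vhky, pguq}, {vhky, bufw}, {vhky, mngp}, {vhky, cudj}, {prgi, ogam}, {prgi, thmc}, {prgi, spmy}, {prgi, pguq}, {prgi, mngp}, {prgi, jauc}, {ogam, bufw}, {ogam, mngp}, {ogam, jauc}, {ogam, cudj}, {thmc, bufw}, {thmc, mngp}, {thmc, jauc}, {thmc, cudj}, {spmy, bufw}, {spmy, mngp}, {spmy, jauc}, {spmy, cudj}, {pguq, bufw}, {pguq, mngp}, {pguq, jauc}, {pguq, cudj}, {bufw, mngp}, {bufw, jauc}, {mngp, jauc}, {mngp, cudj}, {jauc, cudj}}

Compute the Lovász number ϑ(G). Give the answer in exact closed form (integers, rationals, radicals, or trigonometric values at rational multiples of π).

4

Vertex jauc has 9 neighbors: hwul, prgi, ogam, thmc, spmy, pguq, bufw, mngp, cudj.
Vertex spmy has 7 neighbors: hwul, vhky, prgi, bufw, mngp, jauc, cudj.
deg(hwul) = 9; N(hwul) = {vhky, prgi, ogam, thmc, spmy, pguq, bufw, jauc, cudj}.
Vertex thmc has 7 neighbors: hwul, vhky, prgi, bufw, mngp, jauc, cudj.
Complete multipartite on [4, 3, 2, 2]: sandwich collapses at ϑ=4.
= 4.000000… (decimal).
Sandwich: α(G)=4 ≤ ϑ(G)=4 ≤ χ(Ḡ)=4 (collapsed).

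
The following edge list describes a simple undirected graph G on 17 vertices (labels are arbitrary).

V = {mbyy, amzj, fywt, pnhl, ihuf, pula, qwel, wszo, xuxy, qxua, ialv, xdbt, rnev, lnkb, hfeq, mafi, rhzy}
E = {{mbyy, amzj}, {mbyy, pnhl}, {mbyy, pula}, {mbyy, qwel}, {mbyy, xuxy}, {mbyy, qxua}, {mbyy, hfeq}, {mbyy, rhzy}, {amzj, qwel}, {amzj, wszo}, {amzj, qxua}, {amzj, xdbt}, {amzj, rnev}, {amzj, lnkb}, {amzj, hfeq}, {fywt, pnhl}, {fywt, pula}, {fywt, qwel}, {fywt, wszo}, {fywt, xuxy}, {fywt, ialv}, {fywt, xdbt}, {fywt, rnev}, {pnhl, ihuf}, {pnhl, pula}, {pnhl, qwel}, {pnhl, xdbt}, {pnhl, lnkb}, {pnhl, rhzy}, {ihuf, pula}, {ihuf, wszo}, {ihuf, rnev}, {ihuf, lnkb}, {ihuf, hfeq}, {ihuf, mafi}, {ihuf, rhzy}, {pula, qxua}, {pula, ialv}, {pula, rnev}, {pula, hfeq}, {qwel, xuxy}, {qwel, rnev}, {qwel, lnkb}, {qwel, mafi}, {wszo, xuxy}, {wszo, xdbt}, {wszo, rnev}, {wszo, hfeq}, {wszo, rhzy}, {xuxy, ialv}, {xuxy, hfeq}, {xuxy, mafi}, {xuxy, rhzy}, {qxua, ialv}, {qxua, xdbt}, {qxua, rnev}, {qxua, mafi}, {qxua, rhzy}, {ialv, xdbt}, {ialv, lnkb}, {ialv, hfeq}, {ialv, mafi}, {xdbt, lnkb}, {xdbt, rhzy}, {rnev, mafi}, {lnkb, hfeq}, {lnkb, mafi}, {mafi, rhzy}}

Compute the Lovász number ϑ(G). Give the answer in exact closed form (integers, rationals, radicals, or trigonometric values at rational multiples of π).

sqrt(17)

deg(xdbt) = 8; N(xdbt) = {amzj, fywt, pnhl, wszo, qxua, ialv, lnkb, rhzy}.
deg(ihuf) = 8; N(ihuf) = {pnhl, pula, wszo, rnev, lnkb, hfeq, mafi, rhzy}.
deg(lnkb) = 8; N(lnkb) = {amzj, pnhl, ihuf, qwel, ialv, xdbt, hfeq, mafi}.
N(qwel) = {mbyy, amzj, fywt, pnhl, xuxy, rnev, lnkb, mafi}, |N(qwel)| = 8.
Regular of degree 8 on 17 vertices: strongly regular (17,8,3,4).
spec(A) ≈ [8.0, 1.56155, -2.56155] (distinct, 5 d.p.).
Lovász: ϑ = −17(-sqrt(17)/2 - 1/2)/(8+-(-sqrt(17)/2 - 1/2)) = sqrt(17).
Numerically 4.1231056.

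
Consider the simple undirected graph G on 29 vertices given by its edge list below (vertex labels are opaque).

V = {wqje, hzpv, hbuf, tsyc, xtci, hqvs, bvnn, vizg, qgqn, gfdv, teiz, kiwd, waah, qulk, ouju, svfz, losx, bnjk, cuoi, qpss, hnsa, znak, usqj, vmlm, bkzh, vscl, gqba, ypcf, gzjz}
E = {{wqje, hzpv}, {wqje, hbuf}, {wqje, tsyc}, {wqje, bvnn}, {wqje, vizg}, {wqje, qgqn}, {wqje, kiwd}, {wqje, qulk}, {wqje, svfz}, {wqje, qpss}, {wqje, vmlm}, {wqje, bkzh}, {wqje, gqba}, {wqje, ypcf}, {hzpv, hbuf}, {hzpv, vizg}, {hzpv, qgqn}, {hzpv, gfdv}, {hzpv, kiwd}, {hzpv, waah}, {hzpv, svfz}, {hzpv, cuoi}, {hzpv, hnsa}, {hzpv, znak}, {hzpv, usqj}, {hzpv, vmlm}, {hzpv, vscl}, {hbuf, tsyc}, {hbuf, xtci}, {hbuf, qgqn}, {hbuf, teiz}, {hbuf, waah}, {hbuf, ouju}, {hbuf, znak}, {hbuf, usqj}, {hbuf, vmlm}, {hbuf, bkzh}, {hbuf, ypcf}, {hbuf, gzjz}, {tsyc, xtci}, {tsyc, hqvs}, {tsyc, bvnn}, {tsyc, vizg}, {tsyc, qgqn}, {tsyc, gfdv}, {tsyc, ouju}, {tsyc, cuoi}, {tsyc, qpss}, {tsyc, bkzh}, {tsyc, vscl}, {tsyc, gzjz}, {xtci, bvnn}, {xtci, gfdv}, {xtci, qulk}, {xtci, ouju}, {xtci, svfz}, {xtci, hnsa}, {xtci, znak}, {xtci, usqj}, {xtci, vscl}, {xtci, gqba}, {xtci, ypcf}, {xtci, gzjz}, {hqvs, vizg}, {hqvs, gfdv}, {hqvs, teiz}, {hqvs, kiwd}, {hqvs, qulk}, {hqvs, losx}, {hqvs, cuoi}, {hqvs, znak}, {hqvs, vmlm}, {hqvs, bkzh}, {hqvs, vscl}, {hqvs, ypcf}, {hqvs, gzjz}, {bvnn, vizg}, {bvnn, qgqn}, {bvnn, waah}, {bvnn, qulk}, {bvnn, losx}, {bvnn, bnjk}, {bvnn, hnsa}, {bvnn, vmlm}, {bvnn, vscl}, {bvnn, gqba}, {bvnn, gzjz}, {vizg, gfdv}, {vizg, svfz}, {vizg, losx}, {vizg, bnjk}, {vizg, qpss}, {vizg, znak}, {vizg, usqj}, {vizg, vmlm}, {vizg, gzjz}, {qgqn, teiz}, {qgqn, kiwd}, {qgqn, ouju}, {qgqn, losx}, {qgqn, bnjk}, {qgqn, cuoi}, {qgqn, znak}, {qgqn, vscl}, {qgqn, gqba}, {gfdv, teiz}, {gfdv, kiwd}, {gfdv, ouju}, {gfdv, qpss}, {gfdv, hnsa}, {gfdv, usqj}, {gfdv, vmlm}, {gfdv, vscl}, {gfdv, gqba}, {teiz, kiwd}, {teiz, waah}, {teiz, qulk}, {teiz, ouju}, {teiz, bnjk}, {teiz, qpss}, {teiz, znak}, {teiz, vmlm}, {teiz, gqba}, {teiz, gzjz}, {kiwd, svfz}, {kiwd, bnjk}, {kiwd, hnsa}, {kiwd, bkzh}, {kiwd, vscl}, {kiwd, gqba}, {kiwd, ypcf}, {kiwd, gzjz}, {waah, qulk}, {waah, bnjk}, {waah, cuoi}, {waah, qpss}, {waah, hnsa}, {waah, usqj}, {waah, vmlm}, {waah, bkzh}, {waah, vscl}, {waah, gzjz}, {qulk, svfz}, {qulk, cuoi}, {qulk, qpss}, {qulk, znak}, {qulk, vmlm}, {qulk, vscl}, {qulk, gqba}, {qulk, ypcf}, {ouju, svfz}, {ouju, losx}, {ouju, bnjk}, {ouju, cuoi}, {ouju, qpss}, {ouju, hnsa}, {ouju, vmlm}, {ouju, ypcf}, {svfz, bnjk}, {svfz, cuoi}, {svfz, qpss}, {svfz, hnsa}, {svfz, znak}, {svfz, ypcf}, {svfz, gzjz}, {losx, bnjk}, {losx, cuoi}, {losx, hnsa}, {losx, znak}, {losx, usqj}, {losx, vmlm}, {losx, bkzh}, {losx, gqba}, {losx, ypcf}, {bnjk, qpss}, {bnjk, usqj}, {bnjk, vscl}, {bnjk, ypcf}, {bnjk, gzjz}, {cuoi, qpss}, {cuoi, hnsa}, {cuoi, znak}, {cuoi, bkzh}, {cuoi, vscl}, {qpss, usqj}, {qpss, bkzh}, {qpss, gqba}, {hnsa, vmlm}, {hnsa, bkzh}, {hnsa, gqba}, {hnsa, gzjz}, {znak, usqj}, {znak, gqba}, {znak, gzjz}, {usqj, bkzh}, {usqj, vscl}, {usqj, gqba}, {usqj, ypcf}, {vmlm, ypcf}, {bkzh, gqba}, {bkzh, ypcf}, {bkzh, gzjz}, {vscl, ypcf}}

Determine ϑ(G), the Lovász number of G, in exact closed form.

deg(ypcf) = 14; N(ypcf) = {wqje, hbuf, xtci, hqvs, kiwd, qulk, ouju, svfz, losx, bnjk, usqj, vmlm, bkzh, vscl}.
Vertex vscl has 14 neighbors: hzpv, tsyc, xtci, hqvs, bvnn, qgqn, gfdv, kiwd, waah, qulk, bnjk, cuoi, usqj, ypcf.
Vertex bnjk has 14 neighbors: bvnn, vizg, qgqn, teiz, kiwd, waah, ouju, svfz, losx, qpss, usqj, vscl, ypcf, gzjz.
N(xtci) = {hbuf, tsyc, bvnn, gfdv, qulk, ouju, svfz, hnsa, znak, usqj, vscl, gqba, ypcf, gzjz}, |N(xtci)| = 14.
14-regular, N=29; Paley(29): SR with (k,λ,μ)=(14,6,7).
A has 3 distinct eigenvalues ≈ [14.0, 2.192582, -3.192582].
ϑ = −N·λ_min/(λ_max−λ_min) = −29·(-sqrt(29)/2 - 1/2)/(14−(-sqrt(29)/2 - 1/2)) = sqrt(29).
ϑ(G) ≈ 5.38516.

sqrt(29)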